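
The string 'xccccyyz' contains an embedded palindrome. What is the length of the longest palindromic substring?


Scanning 'xccccyyz' for palindromic substrings.
Substring at positions 1-4: 'cccc'.
Check: reverse('cccc') = 'cccc' -> palindrome confirmed.
Neighbouring characters ('x' / 'y') break symmetry, so it cannot extend further.
No longer palindromic substring exists; longest length = 4

4


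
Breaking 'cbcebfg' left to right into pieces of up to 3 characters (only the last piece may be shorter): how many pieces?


'cbcebfg' has 7 characters.
Chunking with max size 3:
  Chunk 1: 'cbc' (positions 0-2)
  Chunk 2: 'ebf' (positions 3-5)
  Chunk 3: 'g' (positions 6-6)
Total chunks: ceil(7 / 3) = 3

3


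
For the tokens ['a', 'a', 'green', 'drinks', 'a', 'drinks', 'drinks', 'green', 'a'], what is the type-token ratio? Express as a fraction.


Tokens: 9
Unique types: ('a', 'drinks', 'green') = 3
TTR = 3/9
Simplify: divide both by 3 -> 1/3
TTR = 1/3

1/3


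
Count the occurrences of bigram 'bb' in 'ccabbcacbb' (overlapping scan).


Scanning 'ccabbcacbb' for bigram 'bb':
  Position 0: 'cc' -> no
  Position 1: 'ca' -> no
  Position 2: 'ab' -> no
  Position 3: 'bb' -> MATCH
  Position 4: 'bc' -> no
  Position 5: 'ca' -> no
  Position 6: 'ac' -> no
  Position 7: 'cb' -> no
  Position 8: 'bb' -> MATCH
Total matches: 2

2


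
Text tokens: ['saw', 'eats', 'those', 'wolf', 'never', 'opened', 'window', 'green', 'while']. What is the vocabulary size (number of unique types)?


Listing all tokens and tracking unique types:
  Token 1: 'saw' -> NEW (unique so far: 1)
  Token 2: 'eats' -> NEW (unique so far: 2)
  Token 3: 'those' -> NEW (unique so far: 3)
  Token 4: 'wolf' -> NEW (unique so far: 4)
  Token 5: 'never' -> NEW (unique so far: 5)
  Token 6: 'opened' -> NEW (unique so far: 6)
  Token 7: 'window' -> NEW (unique so far: 7)
  Token 8: 'green' -> NEW (unique so far: 8)
  Token 9: 'while' -> NEW (unique so far: 9)
Unique types: ('eats', 'green', 'never', 'opened', 'saw', 'those', 'while', 'window', 'wolf')
Vocabulary size: 9

9


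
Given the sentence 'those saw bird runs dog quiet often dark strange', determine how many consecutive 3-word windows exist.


Word trigrams from [9] words:
  Trigram 1: (those saw bird)
  Trigram 2: (saw bird runs)
  Trigram 3: (bird runs dog)
  Trigram 4: (runs dog quiet)
  Trigram 5: (dog quiet often)
  Trigram 6: (quiet often dark)
  Trigram 7: (often dark strange)
Total word trigrams: 9 - 2 = 7

7


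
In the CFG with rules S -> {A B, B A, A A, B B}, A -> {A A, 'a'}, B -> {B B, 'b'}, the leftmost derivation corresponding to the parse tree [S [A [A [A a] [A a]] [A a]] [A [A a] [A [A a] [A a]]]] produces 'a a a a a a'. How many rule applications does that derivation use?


Every bracketed nonterminal node [X ...] in the tree is produced by exactly one rule application.
Reading the tree off as a leftmost derivation:
  Step 1: S  =>  A A   (applied S -> A A)
  Step 2: A A  =>  A A A   (applied A -> A A)
  Step 3: A A A  =>  A A A A   (applied A -> A A)
  Step 4: A A A A  =>  a A A A   (applied A -> a)
  Step 5: a A A A  =>  a a A A   (applied A -> a)
  Step 6: a a A A  =>  a a a A   (applied A -> a)
  Step 7: a a a A  =>  a a a A A   (applied A -> A A)
  Step 8: a a a A A  =>  a a a a A   (applied A -> a)
  Step 9: a a a a A  =>  a a a a A A   (applied A -> A A)
  Step 10: a a a a A A  =>  a a a a a A   (applied A -> a)
  Step 11: a a a a a A  =>  a a a a a a   (applied A -> a)
Final yield: a a a a a a
Total rewrite steps: 11

11


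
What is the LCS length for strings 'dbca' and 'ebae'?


DP table for LCS of 'dbca' and 'ebae':
       e  b  a  e
    0  0  0  0  0
  d 0  0  0  0  0
  b 0  0  1  1  1
  c 0  0  1  1  1
  a 0  0  1  2  2
LCS: 'ba'
LCS length = 2

2


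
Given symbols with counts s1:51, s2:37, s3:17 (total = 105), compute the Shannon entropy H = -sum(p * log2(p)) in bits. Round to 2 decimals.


Computing entropy H = -sum(p_i * log2(p_i)):
  s1: p = 51/105 = 0.4857, -p*log2(p) = 0.5060
  s2: p = 37/105 = 0.3524, -p*log2(p) = 0.5303
  s3: p = 17/105 = 0.1619, -p*log2(p) = 0.4253
H = sum of terms = 1.4616
Rounded to 2 decimals: 1.46

1.46


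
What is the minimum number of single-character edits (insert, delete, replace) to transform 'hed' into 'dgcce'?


Building DP table for s1='hed' (len 3) and s2='dgcce' (len 5):
       d  g  c  c  e
    0  1  2  3  4  5
  h 1  1  2  3  4  5
  e 2  2  2  3  4  4
  d 3  2  3  3  4  5
Edit distance = dp[3][5] = 5

5


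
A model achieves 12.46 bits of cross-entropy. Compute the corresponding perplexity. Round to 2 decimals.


Perplexity formula: PP = 2^H
H = 12.46
PP = 2^12.46
Decompose: 2^12.46 = 2^12 * 2^0.46
2^12 = 4096, 2^0.46 ~ 1.3755418
PP ~ 4096 * 1.3755418 = 5634.2192128
Rounded to 2 decimals: 5634.22

5634.22


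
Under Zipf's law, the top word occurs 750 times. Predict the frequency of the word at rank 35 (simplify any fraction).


Zipf's law: freq(rank) = f1 / rank
f1 = 750, rank = 35
freq = 750 / 35
GCD(750, 35) = 5
Simplified: 150/7

150/7


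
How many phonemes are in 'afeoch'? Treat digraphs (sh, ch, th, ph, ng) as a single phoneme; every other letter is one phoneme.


Parsing 'afeoch' greedily, digraphs first:
  'a' -> vowel phoneme (phonemes so far: 1)
  'f' -> consonant phoneme (phonemes so far: 2)
  'e' -> vowel phoneme (phonemes so far: 3)
  'o' -> vowel phoneme (phonemes so far: 4)
  'ch' -> digraph (1 consonant phoneme) (phonemes so far: 5)
Total phonemes: 5

5


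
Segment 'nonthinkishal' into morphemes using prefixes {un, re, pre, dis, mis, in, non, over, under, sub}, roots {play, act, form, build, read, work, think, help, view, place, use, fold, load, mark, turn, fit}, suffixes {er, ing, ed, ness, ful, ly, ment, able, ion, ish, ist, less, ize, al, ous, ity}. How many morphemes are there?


Segmenting 'nonthinkishal' against the inventory:
  'non' -> prefix (morpheme 1)
  'think' -> root (morpheme 2)
  'ish' -> suffix (morpheme 3)
  'al' -> suffix (morpheme 4)
Total morphemes: 4

4


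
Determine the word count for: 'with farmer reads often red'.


Counting words by splitting on spaces:
  Word 1: 'with'
  Word 2: 'farmer'
  Word 3: 'reads'
  Word 4: 'often'
  Word 5: 'red'
Total words: 5

5


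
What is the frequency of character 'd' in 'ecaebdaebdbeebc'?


Scanning 'ecaebdaebdbeebc' for 'd':
  Position 5: 'd' -> MATCH (count: 1)
  Position 9: 'd' -> MATCH (count: 2)
Total occurrences of 'd': 2

2


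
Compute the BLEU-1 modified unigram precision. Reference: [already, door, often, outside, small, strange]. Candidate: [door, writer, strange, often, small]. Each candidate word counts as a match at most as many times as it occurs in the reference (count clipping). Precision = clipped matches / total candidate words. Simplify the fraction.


Reference word counts: {'already': 1, 'door': 1, 'often': 1, 'outside': 1, 'small': 1, 'strange': 1}
Checking each candidate word (with clipping):
  'door' -> in reference (ref count 1, used 1/1) -> match (matches: 1)
  'writer' -> not in reference -> no match (matches: 1)
  'strange' -> in reference (ref count 1, used 1/1) -> match (matches: 2)
  'often' -> in reference (ref count 1, used 1/1) -> match (matches: 3)
  'small' -> in reference (ref count 1, used 1/1) -> match (matches: 4)
Clipped matches: 4, Candidate length: 5
Precision = 4/5

4/5


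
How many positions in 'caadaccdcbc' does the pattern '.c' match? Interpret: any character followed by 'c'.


Pattern: .c means any character followed by 'c'.
Scanning 'caadaccdcbc' position-by-position:
  Pos 0: window 'ca' -> no
  Pos 1: window 'aa' -> no
  Pos 2: window 'ad' -> no
  Pos 3: window 'da' -> no
  Pos 4: window 'ac' -> MATCH
  Pos 5: window 'cc' -> MATCH
  Pos 6: window 'cd' -> no
  Pos 7: window 'dc' -> MATCH
  Pos 8: window 'cb' -> no
  Pos 9: window 'bc' -> MATCH
  Pos 10: window 'c' -> no
Total matches: 4

4


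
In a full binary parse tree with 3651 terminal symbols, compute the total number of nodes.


Leaf nodes (terminals): 3651
Internal nodes = n - 1 = 3651 - 1 = 3650
Total = leaves + internal = 3651 + 3650 = 7301

7301


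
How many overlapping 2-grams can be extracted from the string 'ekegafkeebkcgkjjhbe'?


String 'ekegafkeebkcgkjjhbe' has length L = 19.
Number of overlapping n-grams = L - n + 1
Substituting: 19 - 2 + 1 = 18

18


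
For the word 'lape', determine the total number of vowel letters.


Scanning each character of 'lape':
  Position 1: 'l' -> consonant (running count: 0)
  Position 2: 'a' -> vowel (running count: 1)
  Position 3: 'p' -> consonant (running count: 1)
  Position 4: 'e' -> vowel (running count: 2)
Total vowels: 2

2


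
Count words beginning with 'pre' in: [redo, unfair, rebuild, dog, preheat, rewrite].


Checking each word for prefix 'pre':
  'redo' -> no (count: 0)
  'unfair' -> no (count: 0)
  'rebuild' -> no (count: 0)
  'dog' -> no (count: 0)
  'preheat' -> YES, starts with 'pre' (count: 1)
  'rewrite' -> no (count: 1)
Total with prefix 'pre': 1

1


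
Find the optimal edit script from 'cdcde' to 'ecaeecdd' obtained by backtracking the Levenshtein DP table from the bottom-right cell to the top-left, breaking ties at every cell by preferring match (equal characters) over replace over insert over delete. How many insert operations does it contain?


Edit distance = 5. Backtracking from cell (5, 8) with preference match > replace > insert > delete,
then listing the resulting alignment 'cdcde' -> 'ecaeecdd' left to right:
  Step 1: insert 'e' [insertion #1]
  Step 2: keep 'c'
  Step 3: insert 'a' [insertion #2]
  Step 4: insert 'e' [insertion #3]
  Step 5: replace d->e
  Step 6: keep 'c'
  Step 7: keep 'd'
  Step 8: replace e->d
Total insertions: 3

3


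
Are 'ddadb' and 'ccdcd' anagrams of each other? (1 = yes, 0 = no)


Sort characters of 'ddadb': 'abddd'
Sort characters of 'ccdcd': 'cccdd'
Sorted forms differ -> they are NOT anagrams
Result: 0

0


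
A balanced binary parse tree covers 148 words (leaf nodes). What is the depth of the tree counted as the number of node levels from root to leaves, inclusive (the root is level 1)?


In a balanced binary tree with n leaves the deepest leaf is ceil(log2(n)) edges below the root,
so counting node levels inclusive of root and leaves gives ceil(log2(n)) + 1 levels.
log2(148) = 7.2095
ceil(7.2095) = 8
levels = 8 + 1 = 9

9


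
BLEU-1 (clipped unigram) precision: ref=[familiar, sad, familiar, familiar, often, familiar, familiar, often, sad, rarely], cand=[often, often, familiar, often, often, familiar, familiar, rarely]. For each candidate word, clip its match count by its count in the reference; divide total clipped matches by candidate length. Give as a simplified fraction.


Reference word counts: {'familiar': 5, 'often': 2, 'rarely': 1, 'sad': 2}
Checking each candidate word (with clipping):
  'often' -> in reference (ref count 2, used 1/2) -> match (matches: 1)
  'often' -> in reference (ref count 2, used 2/2) -> match (matches: 2)
  'familiar' -> in reference (ref count 5, used 1/5) -> match (matches: 3)
  'often' -> ref count 2 already used up (2/2) -> clipped, no match (matches: 3)
  'often' -> ref count 2 already used up (2/2) -> clipped, no match (matches: 3)
  'familiar' -> in reference (ref count 5, used 2/5) -> match (matches: 4)
  'familiar' -> in reference (ref count 5, used 3/5) -> match (matches: 5)
  'rarely' -> in reference (ref count 1, used 1/1) -> match (matches: 6)
Clipped matches: 6, Candidate length: 8
Precision = 6/8 = 3/4

3/4


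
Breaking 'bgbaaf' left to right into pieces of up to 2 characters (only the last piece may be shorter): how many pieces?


'bgbaaf' has 6 characters.
Chunking with max size 2:
  Chunk 1: 'bg' (positions 0-1)
  Chunk 2: 'ba' (positions 2-3)
  Chunk 3: 'af' (positions 4-5)
Total chunks: ceil(6 / 2) = 3

3


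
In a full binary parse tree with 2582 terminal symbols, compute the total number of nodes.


Leaf nodes (terminals): 2582
Internal nodes = n - 1 = 2582 - 1 = 2581
Total = leaves + internal = 2582 + 2581 = 5163

5163


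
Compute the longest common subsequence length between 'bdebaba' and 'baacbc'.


DP table for LCS of 'bdebaba' and 'baacbc':
       b  a  a  c  b  c
    0  0  0  0  0  0  0
  b 0  1  1  1  1  1  1
  d 0  1  1  1  1  1  1
  e 0  1  1  1  1  1  1
  b 0  1  1  1  1  2  2
  a 0  1  2  2  2  2  2
  b 0  1  2  2  2  3  3
  a 0  1  2  3  3  3  3
LCS: 'bab'
LCS length = 3

3


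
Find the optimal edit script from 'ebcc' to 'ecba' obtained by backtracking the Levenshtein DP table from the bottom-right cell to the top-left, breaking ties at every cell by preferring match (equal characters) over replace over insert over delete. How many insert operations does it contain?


Edit distance = 3. Backtracking from cell (4, 4) with preference match > replace > insert > delete,
then listing the resulting alignment 'ebcc' -> 'ecba' left to right:
  Step 1: keep 'e'
  Step 2: replace b->c
  Step 3: replace c->b
  Step 4: replace c->a
Total insertions: 0

0


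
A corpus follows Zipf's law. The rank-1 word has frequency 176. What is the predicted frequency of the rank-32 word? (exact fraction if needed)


Zipf's law: freq(rank) = f1 / rank
f1 = 176, rank = 32
freq = 176 / 32
GCD(176, 32) = 16
Simplified: 11/2

11/2


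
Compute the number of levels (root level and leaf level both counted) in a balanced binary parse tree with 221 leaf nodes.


In a balanced binary tree with n leaves the deepest leaf is ceil(log2(n)) edges below the root,
so counting node levels inclusive of root and leaves gives ceil(log2(n)) + 1 levels.
log2(221) = 7.7879
ceil(7.7879) = 8
levels = 8 + 1 = 9

9


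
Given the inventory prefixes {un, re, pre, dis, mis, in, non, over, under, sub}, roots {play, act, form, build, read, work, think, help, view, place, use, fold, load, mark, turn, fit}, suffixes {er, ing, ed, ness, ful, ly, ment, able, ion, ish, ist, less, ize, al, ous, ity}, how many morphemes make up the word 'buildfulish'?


Segmenting 'buildfulish' against the inventory:
  'build' -> root (morpheme 1)
  'ful' -> suffix (morpheme 2)
  'ish' -> suffix (morpheme 3)
Total morphemes: 3

3


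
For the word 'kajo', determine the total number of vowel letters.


Scanning each character of 'kajo':
  Position 1: 'k' -> consonant (running count: 0)
  Position 2: 'a' -> vowel (running count: 1)
  Position 3: 'j' -> consonant (running count: 1)
  Position 4: 'o' -> vowel (running count: 2)
Total vowels: 2

2


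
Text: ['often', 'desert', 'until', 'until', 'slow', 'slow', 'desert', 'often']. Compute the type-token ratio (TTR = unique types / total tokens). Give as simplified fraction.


Tokens: 8
Unique types: ('desert', 'often', 'slow', 'until') = 4
TTR = 4/8
Simplify: divide both by 4 -> 1/2
TTR = 1/2

1/2


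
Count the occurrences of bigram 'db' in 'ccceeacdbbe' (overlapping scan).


Scanning 'ccceeacdbbe' for bigram 'db':
  Position 0: 'cc' -> no
  Position 1: 'cc' -> no
  Position 2: 'ce' -> no
  Position 3: 'ee' -> no
  Position 4: 'ea' -> no
  Position 5: 'ac' -> no
  Position 6: 'cd' -> no
  Position 7: 'db' -> MATCH
  Position 8: 'bb' -> no
  Position 9: 'be' -> no
Total matches: 1

1


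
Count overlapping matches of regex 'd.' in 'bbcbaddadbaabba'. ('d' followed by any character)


Pattern: d. means 'd' followed by any character.
Scanning 'bbcbaddadbaabba' position-by-position:
  Pos 0: window 'bb' -> no
  Pos 1: window 'bc' -> no
  Pos 2: window 'cb' -> no
  Pos 3: window 'ba' -> no
  Pos 4: window 'ad' -> no
  Pos 5: window 'dd' -> MATCH
  Pos 6: window 'da' -> MATCH
  Pos 7: window 'ad' -> no
  Pos 8: window 'db' -> MATCH
  Pos 9: window 'ba' -> no
  Pos 10: window 'aa' -> no
  Pos 11: window 'ab' -> no
  Pos 12: window 'bb' -> no
  Pos 13: window 'ba' -> no
  Pos 14: window 'a' -> no
Total matches: 3

3


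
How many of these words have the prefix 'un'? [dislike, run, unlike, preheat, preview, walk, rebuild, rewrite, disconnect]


Checking each word for prefix 'un':
  'dislike' -> no (count: 0)
  'run' -> no (count: 0)
  'unlike' -> YES, starts with 'un' (count: 1)
  'preheat' -> no (count: 1)
  'preview' -> no (count: 1)
  'walk' -> no (count: 1)
  'rebuild' -> no (count: 1)
  'rewrite' -> no (count: 1)
  'disconnect' -> no (count: 1)
Total with prefix 'un': 1

1


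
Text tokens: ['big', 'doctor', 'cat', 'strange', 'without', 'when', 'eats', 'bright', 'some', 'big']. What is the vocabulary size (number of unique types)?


Listing all tokens and tracking unique types:
  Token 1: 'big' -> NEW (unique so far: 1)
  Token 2: 'doctor' -> NEW (unique so far: 2)
  Token 3: 'cat' -> NEW (unique so far: 3)
  Token 4: 'strange' -> NEW (unique so far: 4)
  Token 5: 'without' -> NEW (unique so far: 5)
  Token 6: 'when' -> NEW (unique so far: 6)
  Token 7: 'eats' -> NEW (unique so far: 7)
  Token 8: 'bright' -> NEW (unique so far: 8)
  Token 9: 'some' -> NEW (unique so far: 9)
  Token 10: 'big' -> duplicate (unique so far: 9)
Unique types: ('big', 'bright', 'cat', 'doctor', 'eats', 'some', 'strange', 'when', 'without')
Vocabulary size: 9

9


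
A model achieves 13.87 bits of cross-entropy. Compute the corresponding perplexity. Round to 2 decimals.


Perplexity formula: PP = 2^H
H = 13.87
PP = 2^13.87
Decompose: 2^13.87 = 2^13 * 2^0.87
2^13 = 8192, 2^0.87 ~ 1.8276629
PP ~ 8192 * 1.8276629 = 14972.2144768
Rounded to 2 decimals: 14972.21

14972.21


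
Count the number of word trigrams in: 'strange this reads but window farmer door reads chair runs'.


Word trigrams from [10] words:
  Trigram 1: (strange this reads)
  Trigram 2: (this reads but)
  Trigram 3: (reads but window)
  Trigram 4: (but window farmer)
  Trigram 5: (window farmer door)
  Trigram 6: (farmer door reads)
  Trigram 7: (door reads chair)
  Trigram 8: (reads chair runs)
Total word trigrams: 10 - 2 = 8

8


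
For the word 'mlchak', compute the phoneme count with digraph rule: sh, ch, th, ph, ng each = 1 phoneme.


Parsing 'mlchak' greedily, digraphs first:
  'm' -> consonant phoneme (phonemes so far: 1)
  'l' -> consonant phoneme (phonemes so far: 2)
  'ch' -> digraph (1 consonant phoneme) (phonemes so far: 3)
  'a' -> vowel phoneme (phonemes so far: 4)
  'k' -> consonant phoneme (phonemes so far: 5)
Total phonemes: 5

5


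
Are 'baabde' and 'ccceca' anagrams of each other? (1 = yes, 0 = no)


Sort characters of 'baabde': 'aabbde'
Sort characters of 'ccceca': 'acccce'
Sorted forms differ -> they are NOT anagrams
Result: 0

0


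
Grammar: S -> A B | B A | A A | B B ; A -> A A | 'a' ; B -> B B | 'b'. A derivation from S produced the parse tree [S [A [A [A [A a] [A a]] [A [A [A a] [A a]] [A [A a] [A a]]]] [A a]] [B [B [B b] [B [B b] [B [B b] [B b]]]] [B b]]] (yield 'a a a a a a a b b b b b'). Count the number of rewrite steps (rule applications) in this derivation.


Every bracketed nonterminal node [X ...] in the tree is produced by exactly one rule application.
Reading the tree off as a leftmost derivation:
  Step 1: S  =>  A B   (applied S -> A B)
  Step 2: A B  =>  A A B   (applied A -> A A)
  Step 3: A A B  =>  A A A B   (applied A -> A A)
  Step 4: A A A B  =>  A A A A B   (applied A -> A A)
  Step 5: A A A A B  =>  a A A A B   (applied A -> a)
  Step 6: a A A A B  =>  a a A A B   (applied A -> a)
  Step 7: a a A A B  =>  a a A A A B   (applied A -> A A)
  Step 8: a a A A A B  =>  a a A A A A B   (applied A -> A A)
  Step 9: a a A A A A B  =>  a a a A A A B   (applied A -> a)
  Step 10: a a a A A A B  =>  a a a a A A B   (applied A -> a)
  Step 11: a a a a A A B  =>  a a a a A A A B   (applied A -> A A)
  Step 12: a a a a A A A B  =>  a a a a a A A B   (applied A -> a)
  Step 13: a a a a a A A B  =>  a a a a a a A B   (applied A -> a)
  Step 14: a a a a a a A B  =>  a a a a a a a B   (applied A -> a)
  Step 15: a a a a a a a B  =>  a a a a a a a B B   (applied B -> B B)
  Step 16: a a a a a a a B B  =>  a a a a a a a B B B   (applied B -> B B)
  Step 17: a a a a a a a B B B  =>  a a a a a a a b B B   (applied B -> b)
  Step 18: a a a a a a a b B B  =>  a a a a a a a b B B B   (applied B -> B B)
  Step 19: a a a a a a a b B B B  =>  a a a a a a a b b B B   (applied B -> b)
  Step 20: a a a a a a a b b B B  =>  a a a a a a a b b B B B   (applied B -> B B)
  Step 21: a a a a a a a b b B B B  =>  a a a a a a a b b b B B   (applied B -> b)
  Step 22: a a a a a a a b b b B B  =>  a a a a a a a b b b b B   (applied B -> b)
  Step 23: a a a a a a a b b b b B  =>  a a a a a a a b b b b b   (applied B -> b)
Final yield: a a a a a a a b b b b b
Total rewrite steps: 23

23


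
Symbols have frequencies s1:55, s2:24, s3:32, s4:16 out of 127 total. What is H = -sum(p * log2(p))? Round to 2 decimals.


Computing entropy H = -sum(p_i * log2(p_i)):
  s1: p = 55/127 = 0.4331, -p*log2(p) = 0.5229
  s2: p = 24/127 = 0.1890, -p*log2(p) = 0.4542
  s3: p = 32/127 = 0.2520, -p*log2(p) = 0.5011
  s4: p = 16/127 = 0.1260, -p*log2(p) = 0.3765
H = sum of terms = 1.8547
Rounded to 2 decimals: 1.85

1.85


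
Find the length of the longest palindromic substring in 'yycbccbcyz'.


Scanning 'yycbccbcyz' for palindromic substrings.
Substring at positions 1-8: 'ycbccbcy'.
Check: reverse('ycbccbcy') = 'ycbccbcy' -> palindrome confirmed.
Neighbouring characters ('y' / 'z') break symmetry, so it cannot extend further.
No longer palindromic substring exists; longest length = 8

8


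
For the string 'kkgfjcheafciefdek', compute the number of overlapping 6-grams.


String 'kkgfjcheafciefdek' has length L = 17.
Number of overlapping n-grams = L - n + 1
Substituting: 17 - 6 + 1 = 12

12


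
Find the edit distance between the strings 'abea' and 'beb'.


Building DP table for s1='abea' (len 4) and s2='beb' (len 3):
       b  e  b
    0  1  2  3
  a 1  1  2  3
  b 2  1  2  2
  e 3  2  1  2
  a 4  3  2  2
Edit distance = dp[4][3] = 2

2


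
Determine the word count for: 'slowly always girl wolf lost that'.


Counting words by splitting on spaces:
  Word 1: 'slowly'
  Word 2: 'always'
  Word 3: 'girl'
  Word 4: 'wolf'
  Word 5: 'lost'
  Word 6: 'that'
Total words: 6

6


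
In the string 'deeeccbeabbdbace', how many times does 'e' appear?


Scanning 'deeeccbeabbdbace' for 'e':
  Position 1: 'e' -> MATCH (count: 1)
  Position 2: 'e' -> MATCH (count: 2)
  Position 3: 'e' -> MATCH (count: 3)
  Position 7: 'e' -> MATCH (count: 4)
  Position 15: 'e' -> MATCH (count: 5)
Total occurrences of 'e': 5

5


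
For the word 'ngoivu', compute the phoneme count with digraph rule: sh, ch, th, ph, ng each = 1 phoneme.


Parsing 'ngoivu' greedily, digraphs first:
  'ng' -> digraph (1 consonant phoneme) (phonemes so far: 1)
  'o' -> vowel phoneme (phonemes so far: 2)
  'i' -> vowel phoneme (phonemes so far: 3)
  'v' -> consonant phoneme (phonemes so far: 4)
  'u' -> vowel phoneme (phonemes so far: 5)
Total phonemes: 5

5


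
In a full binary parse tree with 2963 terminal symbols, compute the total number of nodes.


Leaf nodes (terminals): 2963
Internal nodes = n - 1 = 2963 - 1 = 2962
Total = leaves + internal = 2963 + 2962 = 5925

5925


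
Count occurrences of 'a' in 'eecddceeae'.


Scanning 'eecddceeae' for 'a':
  Position 8: 'a' -> MATCH (count: 1)
Total occurrences of 'a': 1

1


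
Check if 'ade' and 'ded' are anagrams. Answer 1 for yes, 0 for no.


Sort characters of 'ade': 'ade'
Sort characters of 'ded': 'dde'
Sorted forms differ -> they are NOT anagrams
Result: 0

0


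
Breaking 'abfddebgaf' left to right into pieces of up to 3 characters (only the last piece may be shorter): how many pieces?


'abfddebgaf' has 10 characters.
Chunking with max size 3:
  Chunk 1: 'abf' (positions 0-2)
  Chunk 2: 'dde' (positions 3-5)
  Chunk 3: 'bga' (positions 6-8)
  Chunk 4: 'f' (positions 9-9)
Total chunks: ceil(10 / 3) = 4

4


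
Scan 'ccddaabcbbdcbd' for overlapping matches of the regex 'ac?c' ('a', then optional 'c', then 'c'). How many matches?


Pattern: ac?c means 'a', then optional 'c', then 'c'.
Scanning 'ccddaabcbbdcbd' position-by-position:
  Pos 0: window 'ccd' -> no
  Pos 1: window 'cdd' -> no
  Pos 2: window 'dda' -> no
  Pos 3: window 'daa' -> no
  Pos 4: window 'aab' -> no
  Pos 5: window 'abc' -> no
  Pos 6: window 'bcb' -> no
  Pos 7: window 'cbb' -> no
  Pos 8: window 'bbd' -> no
  Pos 9: window 'bdc' -> no
  Pos 10: window 'dcb' -> no
  Pos 11: window 'cbd' -> no
  Pos 12: window 'bd' -> no
  Pos 13: window 'd' -> no
Total matches: 0

0


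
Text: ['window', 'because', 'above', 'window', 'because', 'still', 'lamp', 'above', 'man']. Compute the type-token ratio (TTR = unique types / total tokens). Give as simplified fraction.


Tokens: 9
Unique types: ('above', 'because', 'lamp', 'man', 'still', 'window') = 6
TTR = 6/9
Simplify: divide both by 3 -> 2/3
TTR = 2/3

2/3


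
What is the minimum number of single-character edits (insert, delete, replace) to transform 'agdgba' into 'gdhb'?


Building DP table for s1='agdgba' (len 6) and s2='gdhb' (len 4):
       g  d  h  b
    0  1  2  3  4
  a 1  1  2  3  4
  g 2  1  2  3  4
  d 3  2  1  2  3
  g 4  3  2  2  3
  b 5  4  3  3  2
  a 6  5  4  4  3
Edit distance = dp[6][4] = 3

3


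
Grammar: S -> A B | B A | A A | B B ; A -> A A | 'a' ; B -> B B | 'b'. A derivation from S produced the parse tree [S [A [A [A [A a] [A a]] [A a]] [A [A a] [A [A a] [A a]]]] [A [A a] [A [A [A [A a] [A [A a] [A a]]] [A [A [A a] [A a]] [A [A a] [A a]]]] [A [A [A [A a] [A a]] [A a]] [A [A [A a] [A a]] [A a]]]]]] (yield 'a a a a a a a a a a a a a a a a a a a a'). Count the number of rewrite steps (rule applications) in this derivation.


Every bracketed nonterminal node [X ...] in the tree is produced by exactly one rule application.
Reading the tree off as a leftmost derivation:
  Step 1: S  =>  A A   (applied S -> A A)
  Step 2: A A  =>  A A A   (applied A -> A A)
  Step 3: A A A  =>  A A A A   (applied A -> A A)
  Step 4: A A A A  =>  A A A A A   (applied A -> A A)
  Step 5: A A A A A  =>  a A A A A   (applied A -> a)
  Step 6: a A A A A  =>  a a A A A   (applied A -> a)
  Step 7: a a A A A  =>  a a a A A   (applied A -> a)
  Step 8: a a a A A  =>  a a a A A A   (applied A -> A A)
  Step 9: a a a A A A  =>  a a a a A A   (applied A -> a)
  Step 10: a a a a A A  =>  a a a a A A A   (applied A -> A A)
  Step 11: a a a a A A A  =>  a a a a a A A   (applied A -> a)
  Step 12: a a a a a A A  =>  a a a a a a A   (applied A -> a)
  Step 13: a a a a a a A  =>  a a a a a a A A   (applied A -> A A)
  Step 14: a a a a a a A A  =>  a a a a a a a A   (applied A -> a)
  Step 15: a a a a a a a A  =>  a a a a a a a A A   (applied A -> A A)
  Step 16: a a a a a a a A A  =>  a a a a a a a A A A   (applied A -> A A)
  Step 17: a a a a a a a A A A  =>  a a a a a a a A A A A   (applied A -> A A)
  Step 18: a a a a a a a A A A A  =>  a a a a a a a a A A A   (applied A -> a)
  Step 19: a a a a a a a a A A A  =>  a a a a a a a a A A A A   (applied A -> A A)
  Step 20: a a a a a a a a A A A A  =>  a a a a a a a a a A A A   (applied A -> a)
  Step 21: a a a a a a a a a A A A  =>  a a a a a a a a a a A A   (applied A -> a)
  Step 22: a a a a a a a a a a A A  =>  a a a a a a a a a a A A A   (applied A -> A A)
  Step 23: a a a a a a a a a a A A A  =>  a a a a a a a a a a A A A A   (applied A -> A A)
  Step 24: a a a a a a a a a a A A A A  =>  a a a a a a a a a a a A A A   (applied A -> a)
  Step 25: a a a a a a a a a a a A A A  =>  a a a a a a a a a a a a A A   (applied A -> a)
  Step 26: a a a a a a a a a a a a A A  =>  a a a a a a a a a a a a A A A   (applied A -> A A)
  Step 27: a a a a a a a a a a a a A A A  =>  a a a a a a a a a a a a a A A   (applied A -> a)
  Step 28: a a a a a a a a a a a a a A A  =>  a a a a a a a a a a a a a a A   (applied A -> a)
  Step 29: a a a a a a a a a a a a a a A  =>  a a a a a a a a a a a a a a A A   (applied A -> A A)
  Step 30: a a a a a a a a a a a a a a A A  =>  a a a a a a a a a a a a a a A A A   (applied A -> A A)
  Step 31: a a a a a a a a a a a a a a A A A  =>  a a a a a a a a a a a a a a A A A A   (applied A -> A A)
  Step 32: a a a a a a a a a a a a a a A A A A  =>  a a a a a a a a a a a a a a a A A A   (applied A -> a)
  Step 33: a a a a a a a a a a a a a a a A A A  =>  a a a a a a a a a a a a a a a a A A   (applied A -> a)
  Step 34: a a a a a a a a a a a a a a a a A A  =>  a a a a a a a a a a a a a a a a a A   (applied A -> a)
  Step 35: a a a a a a a a a a a a a a a a a A  =>  a a a a a a a a a a a a a a a a a A A   (applied A -> A A)
  Step 36: a a a a a a a a a a a a a a a a a A A  =>  a a a a a a a a a a a a a a a a a A A A   (applied A -> A A)
  Step 37: a a a a a a a a a a a a a a a a a A A A  =>  a a a a a a a a a a a a a a a a a a A A   (applied A -> a)
  Step 38: a a a a a a a a a a a a a a a a a a A A  =>  a a a a a a a a a a a a a a a a a a a A   (applied A -> a)
  Step 39: a a a a a a a a a a a a a a a a a a a A  =>  a a a a a a a a a a a a a a a a a a a a   (applied A -> a)
Final yield: a a a a a a a a a a a a a a a a a a a a
Total rewrite steps: 39

39


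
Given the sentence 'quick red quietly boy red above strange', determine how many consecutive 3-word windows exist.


Word trigrams from [7] words:
  Trigram 1: (quick red quietly)
  Trigram 2: (red quietly boy)
  Trigram 3: (quietly boy red)
  Trigram 4: (boy red above)
  Trigram 5: (red above strange)
Total word trigrams: 7 - 2 = 5

5


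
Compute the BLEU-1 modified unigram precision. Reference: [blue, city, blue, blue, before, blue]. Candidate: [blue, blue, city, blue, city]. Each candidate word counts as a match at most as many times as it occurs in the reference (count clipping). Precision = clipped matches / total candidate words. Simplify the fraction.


Reference word counts: {'before': 1, 'blue': 4, 'city': 1}
Checking each candidate word (with clipping):
  'blue' -> in reference (ref count 4, used 1/4) -> match (matches: 1)
  'blue' -> in reference (ref count 4, used 2/4) -> match (matches: 2)
  'city' -> in reference (ref count 1, used 1/1) -> match (matches: 3)
  'blue' -> in reference (ref count 4, used 3/4) -> match (matches: 4)
  'city' -> ref count 1 already used up (1/1) -> clipped, no match (matches: 4)
Clipped matches: 4, Candidate length: 5
Precision = 4/5

4/5


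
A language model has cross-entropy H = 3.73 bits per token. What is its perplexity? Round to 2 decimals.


Perplexity formula: PP = 2^H
H = 3.73
PP = 2^3.73
Decompose: 2^3.73 = 2^3 * 2^0.73
2^3 = 8, 2^0.73 ~ 1.6586391
PP ~ 8 * 1.6586391 = 13.2691128
Rounded to 2 decimals: 13.27

13.27


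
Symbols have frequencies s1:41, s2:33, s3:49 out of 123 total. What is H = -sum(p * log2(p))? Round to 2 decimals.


Computing entropy H = -sum(p_i * log2(p_i)):
  s1: p = 41/123 = 0.3333, -p*log2(p) = 0.5283
  s2: p = 33/123 = 0.2683, -p*log2(p) = 0.5093
  s3: p = 49/123 = 0.3984, -p*log2(p) = 0.5290
H = sum of terms = 1.5666
Rounded to 2 decimals: 1.57

1.57


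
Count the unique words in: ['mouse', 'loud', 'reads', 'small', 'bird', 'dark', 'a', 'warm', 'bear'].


Listing all tokens and tracking unique types:
  Token 1: 'mouse' -> NEW (unique so far: 1)
  Token 2: 'loud' -> NEW (unique so far: 2)
  Token 3: 'reads' -> NEW (unique so far: 3)
  Token 4: 'small' -> NEW (unique so far: 4)
  Token 5: 'bird' -> NEW (unique so far: 5)
  Token 6: 'dark' -> NEW (unique so far: 6)
  Token 7: 'a' -> NEW (unique so far: 7)
  Token 8: 'warm' -> NEW (unique so far: 8)
  Token 9: 'bear' -> NEW (unique so far: 9)
Unique types: ('a', 'bear', 'bird', 'dark', 'loud', 'mouse', 'reads', 'small', 'warm')
Vocabulary size: 9

9


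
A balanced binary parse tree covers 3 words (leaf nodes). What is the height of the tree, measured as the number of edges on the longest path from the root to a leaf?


In a balanced binary tree with n leaves the deepest leaf is ceil(log2(n)) edges below the root.
log2(3) = 1.5850
ceil(1.5850) = 2
height (edges) = 2

2


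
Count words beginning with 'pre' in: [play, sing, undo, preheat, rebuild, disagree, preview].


Checking each word for prefix 'pre':
  'play' -> no (count: 0)
  'sing' -> no (count: 0)
  'undo' -> no (count: 0)
  'preheat' -> YES, starts with 'pre' (count: 1)
  'rebuild' -> no (count: 1)
  'disagree' -> no (count: 1)
  'preview' -> YES, starts with 'pre' (count: 2)
Total with prefix 'pre': 2

2


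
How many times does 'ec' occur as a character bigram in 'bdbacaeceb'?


Scanning 'bdbacaeceb' for bigram 'ec':
  Position 0: 'bd' -> no
  Position 1: 'db' -> no
  Position 2: 'ba' -> no
  Position 3: 'ac' -> no
  Position 4: 'ca' -> no
  Position 5: 'ae' -> no
  Position 6: 'ec' -> MATCH
  Position 7: 'ce' -> no
  Position 8: 'eb' -> no
Total matches: 1

1


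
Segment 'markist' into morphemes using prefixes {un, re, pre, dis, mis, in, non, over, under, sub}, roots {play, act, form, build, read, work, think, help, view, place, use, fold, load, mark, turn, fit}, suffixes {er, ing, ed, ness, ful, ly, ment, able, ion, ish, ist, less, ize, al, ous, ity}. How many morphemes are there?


Segmenting 'markist' against the inventory:
  'mark' -> root (morpheme 1)
  'ist' -> suffix (morpheme 2)
Total morphemes: 2

2


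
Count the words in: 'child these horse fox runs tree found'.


Counting words by splitting on spaces:
  Word 1: 'child'
  Word 2: 'these'
  Word 3: 'horse'
  Word 4: 'fox'
  Word 5: 'runs'
  Word 6: 'tree'
  Word 7: 'found'
Total words: 7

7


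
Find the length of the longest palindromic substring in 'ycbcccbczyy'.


Scanning 'ycbcccbczyy' for palindromic substrings.
Substring at positions 1-7: 'cbcccbc'.
Check: reverse('cbcccbc') = 'cbcccbc' -> palindrome confirmed.
Neighbouring characters ('y' / 'z') break symmetry, so it cannot extend further.
No longer palindromic substring exists; longest length = 7

7


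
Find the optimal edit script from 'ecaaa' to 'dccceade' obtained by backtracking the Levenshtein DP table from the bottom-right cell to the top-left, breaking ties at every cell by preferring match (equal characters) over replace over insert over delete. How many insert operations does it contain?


Edit distance = 6. Backtracking from cell (5, 8) with preference match > replace > insert > delete,
then listing the resulting alignment 'ecaaa' -> 'dccceade' left to right:
  Step 1: insert 'd' [insertion #1]
  Step 2: insert 'c' [insertion #2]
  Step 3: replace e->c
  Step 4: keep 'c'
  Step 5: insert 'e' [insertion #3]
  Step 6: keep 'a'
  Step 7: replace a->d
  Step 8: replace a->e
Total insertions: 3

3


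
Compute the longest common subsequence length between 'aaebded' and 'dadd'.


DP table for LCS of 'aaebded' and 'dadd':
       d  a  d  d
    0  0  0  0  0
  a 0  0  1  1  1
  a 0  0  1  1  1
  e 0  0  1  1  1
  b 0  0  1  1  1
  d 0  1  1  2  2
  e 0  1  1  2  2
  d 0  1  1  2  3
LCS: 'add'
LCS length = 3

3


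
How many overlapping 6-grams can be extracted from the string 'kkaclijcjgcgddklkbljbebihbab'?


String 'kkaclijcjgcgddklkbljbebihbab' has length L = 28.
Number of overlapping n-grams = L - n + 1
Substituting: 28 - 6 + 1 = 23

23


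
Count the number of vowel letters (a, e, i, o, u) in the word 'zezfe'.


Scanning each character of 'zezfe':
  Position 1: 'z' -> consonant (running count: 0)
  Position 2: 'e' -> vowel (running count: 1)
  Position 3: 'z' -> consonant (running count: 1)
  Position 4: 'f' -> consonant (running count: 1)
  Position 5: 'e' -> vowel (running count: 2)
Total vowels: 2

2


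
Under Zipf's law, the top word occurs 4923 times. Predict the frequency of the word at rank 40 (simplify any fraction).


Zipf's law: freq(rank) = f1 / rank
f1 = 4923, rank = 40
freq = 4923 / 40
GCD(4923, 40) = 1
Simplified: 4923/40

4923/40


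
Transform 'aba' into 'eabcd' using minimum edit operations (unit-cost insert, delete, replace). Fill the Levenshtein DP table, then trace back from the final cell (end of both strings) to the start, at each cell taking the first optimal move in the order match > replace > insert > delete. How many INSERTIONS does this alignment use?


Edit distance = 3. Backtracking from cell (3, 5) with preference match > replace > insert > delete,
then listing the resulting alignment 'aba' -> 'eabcd' left to right:
  Step 1: insert 'e' [insertion #1]
  Step 2: keep 'a'
  Step 3: keep 'b'
  Step 4: insert 'c' [insertion #2]
  Step 5: replace a->d
Total insertions: 2

2


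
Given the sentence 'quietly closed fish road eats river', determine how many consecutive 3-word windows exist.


Word trigrams from [6] words:
  Trigram 1: (quietly closed fish)
  Trigram 2: (closed fish road)
  Trigram 3: (fish road eats)
  Trigram 4: (road eats river)
Total word trigrams: 6 - 2 = 4

4


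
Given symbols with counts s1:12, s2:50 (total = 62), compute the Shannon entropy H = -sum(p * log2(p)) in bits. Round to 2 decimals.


Computing entropy H = -sum(p_i * log2(p_i)):
  s1: p = 12/62 = 0.1935, -p*log2(p) = 0.4586
  s2: p = 50/62 = 0.8065, -p*log2(p) = 0.2503
H = sum of terms = 0.7089
Rounded to 2 decimals: 0.71

0.71


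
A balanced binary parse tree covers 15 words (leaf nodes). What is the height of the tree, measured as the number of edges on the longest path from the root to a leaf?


In a balanced binary tree with n leaves the deepest leaf is ceil(log2(n)) edges below the root.
log2(15) = 3.9069
ceil(3.9069) = 4
height (edges) = 4

4


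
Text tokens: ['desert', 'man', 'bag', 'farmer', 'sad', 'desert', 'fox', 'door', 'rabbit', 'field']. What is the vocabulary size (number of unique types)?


Listing all tokens and tracking unique types:
  Token 1: 'desert' -> NEW (unique so far: 1)
  Token 2: 'man' -> NEW (unique so far: 2)
  Token 3: 'bag' -> NEW (unique so far: 3)
  Token 4: 'farmer' -> NEW (unique so far: 4)
  Token 5: 'sad' -> NEW (unique so far: 5)
  Token 6: 'desert' -> duplicate (unique so far: 5)
  Token 7: 'fox' -> NEW (unique so far: 6)
  Token 8: 'door' -> NEW (unique so far: 7)
  Token 9: 'rabbit' -> NEW (unique so far: 8)
  Token 10: 'field' -> NEW (unique so far: 9)
Unique types: ('bag', 'desert', 'door', 'farmer', 'field', 'fox', 'man', 'rabbit', 'sad')
Vocabulary size: 9

9


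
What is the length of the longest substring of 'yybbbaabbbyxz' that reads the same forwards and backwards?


Scanning 'yybbbaabbbyxz' for palindromic substrings.
Substring at positions 1-10: 'ybbbaabbby'.
Check: reverse('ybbbaabbby') = 'ybbbaabbby' -> palindrome confirmed.
Neighbouring characters ('y' / 'x') break symmetry, so it cannot extend further.
No longer palindromic substring exists; longest length = 10

10


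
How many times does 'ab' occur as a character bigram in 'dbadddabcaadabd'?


Scanning 'dbadddabcaadabd' for bigram 'ab':
  Position 0: 'db' -> no
  Position 1: 'ba' -> no
  Position 2: 'ad' -> no
  Position 3: 'dd' -> no
  Position 4: 'dd' -> no
  Position 5: 'da' -> no
  Position 6: 'ab' -> MATCH
  Position 7: 'bc' -> no
  Position 8: 'ca' -> no
  Position 9: 'aa' -> no
  Position 10: 'ad' -> no
  Position 11: 'da' -> no
  Position 12: 'ab' -> MATCH
  Position 13: 'bd' -> no
Total matches: 2

2


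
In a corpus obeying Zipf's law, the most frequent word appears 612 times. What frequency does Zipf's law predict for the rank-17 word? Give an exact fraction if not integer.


Zipf's law: freq(rank) = f1 / rank
f1 = 612, rank = 17
freq = 612 / 17
= 36

36


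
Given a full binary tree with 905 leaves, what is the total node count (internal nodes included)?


Leaf nodes (terminals): 905
Internal nodes = n - 1 = 905 - 1 = 904
Total = leaves + internal = 905 + 904 = 1809

1809


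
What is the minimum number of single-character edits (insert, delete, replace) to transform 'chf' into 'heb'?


Building DP table for s1='chf' (len 3) and s2='heb' (len 3):
       h  e  b
    0  1  2  3
  c 1  1  2  3
  h 2  1  2  3
  f 3  2  2  3
Edit distance = dp[3][3] = 3

3


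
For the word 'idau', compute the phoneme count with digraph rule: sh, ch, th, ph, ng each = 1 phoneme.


Parsing 'idau' greedily, digraphs first:
  'i' -> vowel phoneme (phonemes so far: 1)
  'd' -> consonant phoneme (phonemes so far: 2)
  'a' -> vowel phoneme (phonemes so far: 3)
  'u' -> vowel phoneme (phonemes so far: 4)
Total phonemes: 4

4
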